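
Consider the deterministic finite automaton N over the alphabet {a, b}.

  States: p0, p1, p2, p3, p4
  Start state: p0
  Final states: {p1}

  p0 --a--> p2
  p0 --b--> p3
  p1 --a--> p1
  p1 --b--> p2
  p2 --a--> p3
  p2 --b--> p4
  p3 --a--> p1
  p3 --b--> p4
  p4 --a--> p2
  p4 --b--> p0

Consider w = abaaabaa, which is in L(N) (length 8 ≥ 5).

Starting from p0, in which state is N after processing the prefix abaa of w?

State sequence: p0 -a-> p2 -b-> p4 -a-> p2 -a-> p3

After reading 4 characters, N is in state p3.

p3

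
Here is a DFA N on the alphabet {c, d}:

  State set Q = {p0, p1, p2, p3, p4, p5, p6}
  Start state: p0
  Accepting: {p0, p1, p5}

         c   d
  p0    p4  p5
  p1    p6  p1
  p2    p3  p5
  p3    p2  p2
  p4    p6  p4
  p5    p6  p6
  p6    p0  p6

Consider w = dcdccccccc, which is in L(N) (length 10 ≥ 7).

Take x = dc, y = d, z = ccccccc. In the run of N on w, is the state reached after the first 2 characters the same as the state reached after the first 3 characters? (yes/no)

yes

State sequence: p0 -d-> p5 -c-> p6 -d-> p6

After x (step 2): p6. After xy (step 3): p6.
They match, so y = d drives N around a cycle from p6 back to itself; pumping y any number of times keeps N in p6 before reading z, and xyⁱz ∈ L(N) for every i ≥ 0.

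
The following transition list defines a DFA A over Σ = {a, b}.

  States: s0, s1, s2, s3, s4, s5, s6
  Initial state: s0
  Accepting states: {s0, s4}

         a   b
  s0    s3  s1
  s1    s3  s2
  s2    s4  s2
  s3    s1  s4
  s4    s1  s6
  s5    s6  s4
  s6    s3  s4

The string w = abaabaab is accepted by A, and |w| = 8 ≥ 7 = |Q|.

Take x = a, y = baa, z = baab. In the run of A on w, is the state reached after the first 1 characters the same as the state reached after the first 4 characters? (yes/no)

State sequence: s0 -a-> s3 -b-> s4 -a-> s1 -a-> s3

After x (step 1): s3. After xy (step 4): s3.
They match, so y = baa drives A around a cycle from s3 back to itself; pumping y any number of times keeps A in s3 before reading z, and xyⁱz ∈ L(A) for every i ≥ 0.

yes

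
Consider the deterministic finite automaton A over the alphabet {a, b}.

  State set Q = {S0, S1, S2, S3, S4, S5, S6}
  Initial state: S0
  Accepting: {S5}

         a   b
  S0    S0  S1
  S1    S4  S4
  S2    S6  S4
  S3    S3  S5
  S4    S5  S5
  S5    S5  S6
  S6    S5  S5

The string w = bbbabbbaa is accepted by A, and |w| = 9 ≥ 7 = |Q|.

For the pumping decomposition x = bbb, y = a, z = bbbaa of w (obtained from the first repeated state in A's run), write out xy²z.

bbbaabbbaa

xy^2z = bbb·a·a·bbbaa = bbbaabbbaa.
Reading y = a takes A from S5 back to S5, so after x·y·y the machine is still in S5, and z then leads to the accepting state S5. Hence bbbaabbbaa ∈ L(A).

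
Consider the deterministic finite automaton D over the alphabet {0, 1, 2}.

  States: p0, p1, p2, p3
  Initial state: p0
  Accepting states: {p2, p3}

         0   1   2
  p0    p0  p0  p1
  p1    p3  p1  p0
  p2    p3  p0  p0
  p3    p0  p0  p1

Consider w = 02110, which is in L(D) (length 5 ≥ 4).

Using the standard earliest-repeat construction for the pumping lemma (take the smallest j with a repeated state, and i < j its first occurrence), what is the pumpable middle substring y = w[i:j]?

State sequence: p0 -0-> p0 -2-> p1 -1-> p1 -1-> p1 -0-> p3
First repeat at step 1: p0 was already visited.

So i = 0, j = 1, giving x = w[0:0] = ε, y = w[0:1] = 0, z = w[1:5] = 2110.
Check: |xy| = 1 ≤ 4 and |y| = 1 ≥ 1. Reading y takes D from p0 back to p0, so every xyⁱz is accepted.
Since D has 4 states, any run of length ≥ 4 visits 4+1 states, so by pigeonhole some state repeats within the first 4 steps — that repeat gives the pumpable loop.

0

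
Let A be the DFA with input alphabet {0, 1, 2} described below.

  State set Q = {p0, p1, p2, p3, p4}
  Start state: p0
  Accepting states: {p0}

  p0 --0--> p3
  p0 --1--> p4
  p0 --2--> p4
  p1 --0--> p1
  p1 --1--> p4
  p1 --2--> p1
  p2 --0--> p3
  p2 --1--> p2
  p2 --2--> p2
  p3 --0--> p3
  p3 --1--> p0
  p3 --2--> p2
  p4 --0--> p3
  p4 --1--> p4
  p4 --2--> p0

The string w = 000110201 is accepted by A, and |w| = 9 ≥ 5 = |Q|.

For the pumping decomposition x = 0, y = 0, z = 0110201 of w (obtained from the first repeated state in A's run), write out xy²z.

xy^2z = 0·0·0·0110201 = 0000110201.
Reading y = 0 takes A from p3 back to p3, so after x·y·y the machine is still in p3, and z then leads to the accepting state p0. Hence 0000110201 ∈ L(A).

0000110201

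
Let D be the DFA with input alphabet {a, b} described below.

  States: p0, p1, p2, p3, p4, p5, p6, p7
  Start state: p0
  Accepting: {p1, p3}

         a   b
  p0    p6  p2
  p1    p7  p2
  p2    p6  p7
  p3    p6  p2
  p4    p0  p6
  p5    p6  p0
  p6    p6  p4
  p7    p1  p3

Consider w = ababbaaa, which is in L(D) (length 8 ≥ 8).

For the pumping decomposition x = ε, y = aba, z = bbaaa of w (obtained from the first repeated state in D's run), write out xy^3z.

abaabaababbaaa

xy^3z = ε·aba·aba·aba·bbaaa = abaabaababbaaa.
Reading y = aba takes D from p0 back to p0, so after x·y·y·y the machine is still in p0, and z then leads to the accepting state p1. Hence abaabaababbaaa ∈ L(D).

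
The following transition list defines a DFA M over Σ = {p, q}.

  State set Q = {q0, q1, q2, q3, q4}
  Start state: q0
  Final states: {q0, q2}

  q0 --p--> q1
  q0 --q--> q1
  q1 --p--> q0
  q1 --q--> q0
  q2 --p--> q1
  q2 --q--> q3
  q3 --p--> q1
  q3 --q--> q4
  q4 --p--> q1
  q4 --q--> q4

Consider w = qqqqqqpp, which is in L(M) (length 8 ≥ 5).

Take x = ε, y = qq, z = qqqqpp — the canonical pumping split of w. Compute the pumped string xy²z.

xy^2z = ε·qq·qq·qqqqpp = qqqqqqqqpp.
Reading y = qq takes M from q0 back to q0, so after x·y·y the machine is still in q0, and z then leads to the accepting state q0. Hence qqqqqqqqpp ∈ L(M).

qqqqqqqqpp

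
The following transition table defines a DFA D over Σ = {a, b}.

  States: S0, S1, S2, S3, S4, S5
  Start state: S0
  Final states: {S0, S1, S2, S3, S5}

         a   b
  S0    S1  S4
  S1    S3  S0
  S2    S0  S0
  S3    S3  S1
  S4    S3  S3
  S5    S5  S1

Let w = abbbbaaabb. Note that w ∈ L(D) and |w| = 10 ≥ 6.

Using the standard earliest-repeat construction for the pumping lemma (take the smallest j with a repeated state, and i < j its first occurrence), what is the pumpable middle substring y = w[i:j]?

Run of D on w = a b b b b a a a b b:
  step 0: S0  (start)
  step 1: S1  (read a: S0→S1)
  step 2: S0  (read b: S1→S0)   ← first repeat (S0 seen earlier)
  step 3: S4  (read b: S0→S4)
  step 4: S3  (read b: S4→S3)
  step 5: S1  (read b: S3→S1)
  step 6: S3  (read a: S1→S3)
  step 7: S3  (read a: S3→S3)
  step 8: S3  (read a: S3→S3)
  step 9: S1  (read b: S3→S1)
  step 10: S0  (read b: S1→S0)

So i = 0, j = 2, giving x = w[0:0] = ε, y = w[0:2] = ab, z = w[2:10] = bbbaaabb.
Check: |xy| = 2 ≤ 6 and |y| = 2 ≥ 1. Reading y takes D from S0 back to S0, so every xyⁱz is accepted.

ab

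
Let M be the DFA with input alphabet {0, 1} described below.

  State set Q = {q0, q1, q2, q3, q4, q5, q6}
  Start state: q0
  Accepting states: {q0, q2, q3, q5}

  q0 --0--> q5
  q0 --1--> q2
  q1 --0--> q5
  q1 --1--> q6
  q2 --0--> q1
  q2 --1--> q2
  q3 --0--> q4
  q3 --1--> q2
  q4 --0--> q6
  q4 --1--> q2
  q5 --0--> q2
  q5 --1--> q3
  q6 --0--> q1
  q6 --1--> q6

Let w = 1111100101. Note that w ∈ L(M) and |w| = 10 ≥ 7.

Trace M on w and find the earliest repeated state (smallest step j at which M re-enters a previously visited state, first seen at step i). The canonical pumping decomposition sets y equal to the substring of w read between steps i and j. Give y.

State sequence: q0 -1-> q2 -1-> q2 -1-> q2 -1-> q2 -1-> q2 -0-> q1 -0-> q5 -1-> q3 -0-> q4 -1-> q2
First repeat at step 2: q2 was already visited.

So i = 1, j = 2, giving x = w[0:1] = 1, y = w[1:2] = 1, z = w[2:10] = 11100101.
Check: |xy| = 2 ≤ 7 and |y| = 1 ≥ 1. Reading y takes M from q2 back to q2, so every xyⁱz is accepted.
With |Q| = 7, pigeonhole forces a state repeat no later than step 7; the substring read between the first and second visits to that state can be pumped.

1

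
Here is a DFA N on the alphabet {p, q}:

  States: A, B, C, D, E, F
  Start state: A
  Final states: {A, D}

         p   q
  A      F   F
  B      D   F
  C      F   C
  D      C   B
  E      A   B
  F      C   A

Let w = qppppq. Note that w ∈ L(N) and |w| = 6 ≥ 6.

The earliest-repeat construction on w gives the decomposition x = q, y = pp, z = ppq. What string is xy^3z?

xy^3z = q·pp·pp·pp·ppq = qppppppppq.
Reading y = pp takes N from F back to F, so after x·y·y·y the machine is still in F, and z then leads to the accepting state A. Hence qppppppppq ∈ L(N).

qppppppppq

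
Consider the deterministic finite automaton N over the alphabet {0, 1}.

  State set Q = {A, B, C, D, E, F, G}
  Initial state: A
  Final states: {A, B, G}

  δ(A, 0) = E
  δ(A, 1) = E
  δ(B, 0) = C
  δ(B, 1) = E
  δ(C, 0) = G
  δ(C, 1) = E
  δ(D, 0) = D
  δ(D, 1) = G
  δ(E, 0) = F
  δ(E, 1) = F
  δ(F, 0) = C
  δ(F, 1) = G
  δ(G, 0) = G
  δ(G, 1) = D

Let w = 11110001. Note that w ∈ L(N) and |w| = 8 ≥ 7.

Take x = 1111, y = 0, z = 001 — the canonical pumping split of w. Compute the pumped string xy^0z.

1111001

xy⁰z = xz = 1111·001 = 1111001.
Reading y = 0 takes N from D back to D, so after x the machine is still in D, and z then leads to the accepting state G. Hence 1111001 ∈ L(N).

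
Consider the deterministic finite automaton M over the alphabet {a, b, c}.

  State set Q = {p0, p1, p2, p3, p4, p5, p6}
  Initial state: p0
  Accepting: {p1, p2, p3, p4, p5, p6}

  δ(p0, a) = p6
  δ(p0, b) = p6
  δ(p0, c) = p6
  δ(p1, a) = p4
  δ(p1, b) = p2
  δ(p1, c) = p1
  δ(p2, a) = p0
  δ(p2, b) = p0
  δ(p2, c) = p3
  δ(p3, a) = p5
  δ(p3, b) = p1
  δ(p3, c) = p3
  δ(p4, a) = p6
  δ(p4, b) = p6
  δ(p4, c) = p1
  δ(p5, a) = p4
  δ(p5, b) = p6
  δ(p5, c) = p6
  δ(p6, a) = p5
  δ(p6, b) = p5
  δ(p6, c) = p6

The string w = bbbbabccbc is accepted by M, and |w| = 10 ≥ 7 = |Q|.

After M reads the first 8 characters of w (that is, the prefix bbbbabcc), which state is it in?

Run of M on the first 8 characters of w = b b b b a b c c:
  step 0: p0  (start)
  step 1: p6  (read b: p0→p6)
  step 2: p5  (read b: p6→p5)
  step 3: p6  (read b: p5→p6)
  step 4: p5  (read b: p6→p5)
  step 5: p4  (read a: p5→p4)
  step 6: p6  (read b: p4→p6)
  step 7: p6  (read c: p6→p6)
  step 8: p6  (read c: p6→p6)

After reading 8 characters, M is in state p6.

p6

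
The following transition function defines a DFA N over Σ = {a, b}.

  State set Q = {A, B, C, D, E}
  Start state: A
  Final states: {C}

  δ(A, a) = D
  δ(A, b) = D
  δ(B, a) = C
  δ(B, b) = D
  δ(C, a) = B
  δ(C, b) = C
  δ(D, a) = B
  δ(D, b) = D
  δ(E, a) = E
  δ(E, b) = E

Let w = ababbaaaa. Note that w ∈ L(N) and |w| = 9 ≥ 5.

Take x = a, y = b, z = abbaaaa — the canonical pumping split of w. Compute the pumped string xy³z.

xy^3z = a·b·b·b·abbaaaa = abbbabbaaaa.
Reading y = b takes N from D back to D, so after x·y·y·y the machine is still in D, and z then leads to the accepting state C. Hence abbbabbaaaa ∈ L(N).

abbbabbaaaa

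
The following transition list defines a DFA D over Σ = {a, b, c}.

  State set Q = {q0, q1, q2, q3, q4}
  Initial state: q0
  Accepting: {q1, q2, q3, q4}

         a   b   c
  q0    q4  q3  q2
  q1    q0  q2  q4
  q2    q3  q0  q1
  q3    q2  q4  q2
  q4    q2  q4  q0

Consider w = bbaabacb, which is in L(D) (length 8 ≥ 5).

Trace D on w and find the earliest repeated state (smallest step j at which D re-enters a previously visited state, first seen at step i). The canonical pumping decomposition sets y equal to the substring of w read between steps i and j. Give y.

State sequence: q0 -b-> q3 -b-> q4 -a-> q2 -a-> q3 -b-> q4 -a-> q2 -c-> q1 -b-> q2
First repeat at step 4: q3 was already visited.

So i = 1, j = 4, giving x = w[0:1] = b, y = w[1:4] = baa, z = w[4:8] = bacb.
Check: |xy| = 4 ≤ 5 and |y| = 3 ≥ 1. Reading y takes D from q3 back to q3, so every xyⁱz is accepted.

baa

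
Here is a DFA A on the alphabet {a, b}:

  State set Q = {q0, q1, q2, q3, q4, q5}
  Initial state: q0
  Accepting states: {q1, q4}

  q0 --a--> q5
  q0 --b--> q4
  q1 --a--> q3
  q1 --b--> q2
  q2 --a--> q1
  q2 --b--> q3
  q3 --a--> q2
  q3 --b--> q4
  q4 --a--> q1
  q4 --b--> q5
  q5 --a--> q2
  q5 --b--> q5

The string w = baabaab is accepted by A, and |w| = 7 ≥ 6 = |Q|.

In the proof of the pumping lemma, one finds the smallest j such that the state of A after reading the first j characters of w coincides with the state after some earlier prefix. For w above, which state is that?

State sequence: q0 -b-> q4 -a-> q1 -a-> q3 -b-> q4 -a-> q1 -a-> q3 -b-> q4
First repeat at step 4: q4 was already visited.

The earliest repeat is at step j = 4: A is in q4, which it already visited at step i = 1.
With |Q| = 6, pigeonhole forces a state repeat no later than step 6; the substring read between the first and second visits to that state can be pumped.

q4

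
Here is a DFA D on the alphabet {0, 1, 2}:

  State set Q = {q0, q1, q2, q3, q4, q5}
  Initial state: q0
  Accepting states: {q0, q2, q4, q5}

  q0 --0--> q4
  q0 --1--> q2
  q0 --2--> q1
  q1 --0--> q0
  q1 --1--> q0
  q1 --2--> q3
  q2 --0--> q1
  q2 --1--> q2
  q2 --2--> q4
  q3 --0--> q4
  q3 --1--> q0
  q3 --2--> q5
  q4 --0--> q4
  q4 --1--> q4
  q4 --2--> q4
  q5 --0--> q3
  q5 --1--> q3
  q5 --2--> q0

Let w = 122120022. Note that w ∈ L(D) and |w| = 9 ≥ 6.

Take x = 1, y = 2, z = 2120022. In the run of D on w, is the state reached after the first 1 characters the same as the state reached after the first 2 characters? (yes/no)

no

Run of D on the first 2 characters of w = 1 2:
  step 0: q0  (start)
  step 1: q2  (read 1: q0→q2)
  step 2: q4  (read 2: q2→q4)

After x (step 1): q2. After xy (step 2): q4.
They differ (q2 ≠ q4), so y is not a cycle from the state after x; this split is not the one the pumping-lemma construction produces, and pumping y need not keep the string in L(D).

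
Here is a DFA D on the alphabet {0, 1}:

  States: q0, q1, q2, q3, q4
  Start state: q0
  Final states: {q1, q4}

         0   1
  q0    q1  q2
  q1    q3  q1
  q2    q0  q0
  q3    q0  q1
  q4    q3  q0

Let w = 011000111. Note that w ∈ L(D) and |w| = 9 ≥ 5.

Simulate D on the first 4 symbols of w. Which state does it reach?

q3

State sequence: q0 -0-> q1 -1-> q1 -1-> q1 -0-> q3

After reading 4 characters, D is in state q3.
(This kind of state-tracing is the core of the pumping-lemma construction: with 5 states, pigeonhole forces a repeat within the first 5 steps.)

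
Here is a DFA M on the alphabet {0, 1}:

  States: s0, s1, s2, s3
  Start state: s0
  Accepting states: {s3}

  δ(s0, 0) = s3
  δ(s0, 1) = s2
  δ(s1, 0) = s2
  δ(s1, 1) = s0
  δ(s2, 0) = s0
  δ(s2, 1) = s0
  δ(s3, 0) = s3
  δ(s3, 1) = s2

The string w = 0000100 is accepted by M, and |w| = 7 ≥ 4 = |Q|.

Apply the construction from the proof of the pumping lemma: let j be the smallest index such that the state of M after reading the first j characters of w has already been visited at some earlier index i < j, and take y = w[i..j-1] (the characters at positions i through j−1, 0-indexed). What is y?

0

Run of M on w = 0 0 0 0 1 0 0:
  step 0: s0  (start)
  step 1: s3  (read 0: s0→s3)
  step 2: s3  (read 0: s3→s3)   ← first repeat (s3 seen earlier)
  step 3: s3  (read 0: s3→s3)
  step 4: s3  (read 0: s3→s3)
  step 5: s2  (read 1: s3→s2)
  step 6: s0  (read 0: s2→s0)
  step 7: s3  (read 0: s0→s3)

So i = 1, j = 2, giving x = w[0:1] = 0, y = w[1:2] = 0, z = w[2:7] = 00100.
Check: |xy| = 2 ≤ 4 and |y| = 1 ≥ 1. Reading y takes M from s3 back to s3, so every xyⁱz is accepted.
Since M has 4 states, any run of length ≥ 4 visits 4+1 states, so by pigeonhole some state repeats within the first 4 steps — that repeat gives the pumpable loop.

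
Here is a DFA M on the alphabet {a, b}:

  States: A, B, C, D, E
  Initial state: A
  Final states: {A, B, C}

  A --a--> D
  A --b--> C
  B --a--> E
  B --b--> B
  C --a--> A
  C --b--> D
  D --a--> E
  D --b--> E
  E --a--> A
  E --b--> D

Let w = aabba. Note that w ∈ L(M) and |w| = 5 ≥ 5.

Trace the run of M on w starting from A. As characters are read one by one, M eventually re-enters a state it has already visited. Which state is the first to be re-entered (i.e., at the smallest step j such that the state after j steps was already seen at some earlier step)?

D

Run of M on w = a a b b a:
  step 0: A  (start)
  step 1: D  (read a: A→D)
  step 2: E  (read a: D→E)
  step 3: D  (read b: E→D)   ← first repeat (D seen earlier)
  step 4: E  (read b: D→E)
  step 5: A  (read a: E→A)

The earliest repeat is at step j = 3: M is in D, which it already visited at step i = 1.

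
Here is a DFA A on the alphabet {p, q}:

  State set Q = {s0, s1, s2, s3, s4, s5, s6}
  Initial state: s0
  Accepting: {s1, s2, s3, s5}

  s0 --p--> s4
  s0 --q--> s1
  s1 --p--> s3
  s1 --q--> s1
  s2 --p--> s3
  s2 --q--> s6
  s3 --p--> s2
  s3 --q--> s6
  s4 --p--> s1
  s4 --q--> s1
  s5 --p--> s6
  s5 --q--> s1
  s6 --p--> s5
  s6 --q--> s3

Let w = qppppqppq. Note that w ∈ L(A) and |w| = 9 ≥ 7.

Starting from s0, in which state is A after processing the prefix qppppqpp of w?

s6

State sequence: s0 -q-> s1 -p-> s3 -p-> s2 -p-> s3 -p-> s2 -q-> s6 -p-> s5 -p-> s6

After reading 8 characters, A is in state s6.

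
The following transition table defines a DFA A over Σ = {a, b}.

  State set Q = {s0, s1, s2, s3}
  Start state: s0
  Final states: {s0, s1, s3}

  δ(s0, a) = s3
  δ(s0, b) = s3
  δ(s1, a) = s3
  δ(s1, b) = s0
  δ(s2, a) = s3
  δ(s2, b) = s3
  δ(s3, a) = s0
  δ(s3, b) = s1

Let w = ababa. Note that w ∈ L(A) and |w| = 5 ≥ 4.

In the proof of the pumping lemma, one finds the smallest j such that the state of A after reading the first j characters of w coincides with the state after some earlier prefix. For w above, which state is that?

State sequence: s0 -a-> s3 -b-> s1 -a-> s3 -b-> s1 -a-> s3
First repeat at step 3: s3 was already visited.

The earliest repeat is at step j = 3: A is in s3, which it already visited at step i = 1.

s3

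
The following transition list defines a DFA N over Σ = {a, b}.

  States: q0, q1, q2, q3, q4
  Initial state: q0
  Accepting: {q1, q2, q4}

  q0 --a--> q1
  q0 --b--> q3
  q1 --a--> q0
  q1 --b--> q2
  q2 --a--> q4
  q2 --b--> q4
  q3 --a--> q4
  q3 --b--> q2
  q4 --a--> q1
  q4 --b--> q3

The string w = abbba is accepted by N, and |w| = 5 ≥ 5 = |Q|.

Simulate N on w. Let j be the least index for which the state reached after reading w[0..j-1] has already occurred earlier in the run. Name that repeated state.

Run of N on w = a b b b a:
  step 0: q0  (start)
  step 1: q1  (read a: q0→q1)
  step 2: q2  (read b: q1→q2)
  step 3: q4  (read b: q2→q4)
  step 4: q3  (read b: q4→q3)
  step 5: q4  (read a: q3→q4)   ← first repeat (q4 seen earlier)

The earliest repeat is at step j = 5: N is in q4, which it already visited at step i = 3.

q4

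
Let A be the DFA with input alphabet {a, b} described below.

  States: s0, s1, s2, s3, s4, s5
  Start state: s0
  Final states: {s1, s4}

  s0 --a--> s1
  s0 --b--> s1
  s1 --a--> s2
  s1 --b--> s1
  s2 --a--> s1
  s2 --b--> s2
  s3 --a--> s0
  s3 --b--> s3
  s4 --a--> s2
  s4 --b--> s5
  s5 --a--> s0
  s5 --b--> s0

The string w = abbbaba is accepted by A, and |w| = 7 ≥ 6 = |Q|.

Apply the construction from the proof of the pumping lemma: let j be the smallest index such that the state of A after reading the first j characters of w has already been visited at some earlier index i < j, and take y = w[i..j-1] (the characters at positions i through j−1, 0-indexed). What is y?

b

State sequence: s0 -a-> s1 -b-> s1 -b-> s1 -b-> s1 -a-> s2 -b-> s2 -a-> s1
First repeat at step 2: s1 was already visited.

So i = 1, j = 2, giving x = w[0:1] = a, y = w[1:2] = b, z = w[2:7] = bbaba.
Check: |xy| = 2 ≤ 6 and |y| = 1 ≥ 1. Reading y takes A from s1 back to s1, so every xyⁱz is accepted.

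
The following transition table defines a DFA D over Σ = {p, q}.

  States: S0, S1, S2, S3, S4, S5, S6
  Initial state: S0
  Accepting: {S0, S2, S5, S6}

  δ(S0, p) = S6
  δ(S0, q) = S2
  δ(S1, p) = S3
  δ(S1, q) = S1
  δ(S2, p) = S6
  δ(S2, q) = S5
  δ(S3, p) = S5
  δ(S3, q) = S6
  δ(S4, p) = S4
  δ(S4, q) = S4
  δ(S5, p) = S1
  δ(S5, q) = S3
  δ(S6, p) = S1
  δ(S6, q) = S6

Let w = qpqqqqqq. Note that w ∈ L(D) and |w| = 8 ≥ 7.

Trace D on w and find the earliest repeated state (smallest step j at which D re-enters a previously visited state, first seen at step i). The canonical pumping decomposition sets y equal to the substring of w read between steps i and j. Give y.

State sequence: S0 -q-> S2 -p-> S6 -q-> S6 -q-> S6 -q-> S6 -q-> S6 -q-> S6 -q-> S6
First repeat at step 3: S6 was already visited.

So i = 2, j = 3, giving x = w[0:2] = qp, y = w[2:3] = q, z = w[3:8] = qqqqq.
Check: |xy| = 3 ≤ 7 and |y| = 1 ≥ 1. Reading y takes D from S6 back to S6, so every xyⁱz is accepted.
Since D has 7 states, any run of length ≥ 7 visits 7+1 states, so by pigeonhole some state repeats within the first 7 steps — that repeat gives the pumpable loop.

q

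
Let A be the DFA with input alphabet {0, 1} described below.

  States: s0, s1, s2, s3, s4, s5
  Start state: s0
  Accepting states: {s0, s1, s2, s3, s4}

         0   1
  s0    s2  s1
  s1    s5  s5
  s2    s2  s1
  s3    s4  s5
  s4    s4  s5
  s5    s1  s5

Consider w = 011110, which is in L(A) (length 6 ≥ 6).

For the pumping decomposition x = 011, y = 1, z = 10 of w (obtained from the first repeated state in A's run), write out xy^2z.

0111110

xy^2z = 011·1·1·10 = 0111110.
Reading y = 1 takes A from s5 back to s5, so after x·y·y the machine is still in s5, and z then leads to the accepting state s1. Hence 0111110 ∈ L(A).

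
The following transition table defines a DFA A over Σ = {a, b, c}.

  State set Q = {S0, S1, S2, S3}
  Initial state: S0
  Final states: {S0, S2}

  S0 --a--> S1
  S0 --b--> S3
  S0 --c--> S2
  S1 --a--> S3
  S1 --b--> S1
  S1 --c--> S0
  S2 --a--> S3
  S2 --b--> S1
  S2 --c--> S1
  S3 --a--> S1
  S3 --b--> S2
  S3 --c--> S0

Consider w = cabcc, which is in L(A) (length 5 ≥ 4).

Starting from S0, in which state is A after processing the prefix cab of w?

State sequence: S0 -c-> S2 -a-> S3 -b-> S2

After reading 3 characters, A is in state S2.
(This kind of state-tracing is the core of the pumping-lemma construction: with 4 states, pigeonhole forces a repeat within the first 4 steps.)

S2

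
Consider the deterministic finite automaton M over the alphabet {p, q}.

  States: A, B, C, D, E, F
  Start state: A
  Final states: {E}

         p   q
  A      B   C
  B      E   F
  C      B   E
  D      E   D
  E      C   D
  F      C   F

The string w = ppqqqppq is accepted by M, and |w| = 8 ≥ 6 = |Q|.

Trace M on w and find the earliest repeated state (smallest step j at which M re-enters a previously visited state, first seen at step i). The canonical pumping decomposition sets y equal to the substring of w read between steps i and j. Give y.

State sequence: A -p-> B -p-> E -q-> D -q-> D -q-> D -p-> E -p-> C -q-> E
First repeat at step 4: D was already visited.

So i = 3, j = 4, giving x = w[0:3] = ppq, y = w[3:4] = q, z = w[4:8] = qppq.
Check: |xy| = 4 ≤ 6 and |y| = 1 ≥ 1. Reading y takes M from D back to D, so every xyⁱz is accepted.
With |Q| = 6, pigeonhole forces a state repeat no later than step 6; the substring read between the first and second visits to that state can be pumped.

q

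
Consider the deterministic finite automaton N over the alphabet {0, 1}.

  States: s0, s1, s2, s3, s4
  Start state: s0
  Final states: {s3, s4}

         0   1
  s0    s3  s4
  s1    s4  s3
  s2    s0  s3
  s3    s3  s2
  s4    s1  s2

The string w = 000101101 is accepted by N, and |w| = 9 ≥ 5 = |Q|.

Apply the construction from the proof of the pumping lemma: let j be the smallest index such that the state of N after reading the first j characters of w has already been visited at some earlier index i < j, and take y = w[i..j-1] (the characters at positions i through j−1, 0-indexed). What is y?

0

State sequence: s0 -0-> s3 -0-> s3 -0-> s3 -1-> s2 -0-> s0 -1-> s4 -1-> s2 -0-> s0 -1-> s4
First repeat at step 2: s3 was already visited.

So i = 1, j = 2, giving x = w[0:1] = 0, y = w[1:2] = 0, z = w[2:9] = 0101101.
Check: |xy| = 2 ≤ 5 and |y| = 1 ≥ 1. Reading y takes N from s3 back to s3, so every xyⁱz is accepted.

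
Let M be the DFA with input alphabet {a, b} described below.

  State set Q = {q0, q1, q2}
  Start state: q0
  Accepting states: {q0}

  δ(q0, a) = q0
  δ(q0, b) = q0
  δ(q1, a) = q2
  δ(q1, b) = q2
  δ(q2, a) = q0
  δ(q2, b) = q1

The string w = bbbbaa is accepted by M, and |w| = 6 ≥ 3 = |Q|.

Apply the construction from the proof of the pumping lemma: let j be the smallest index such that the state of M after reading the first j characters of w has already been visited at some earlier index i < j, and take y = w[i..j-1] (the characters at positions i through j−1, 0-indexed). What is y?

b

Run of M on w = b b b b a a:
  step 0: q0  (start)
  step 1: q0  (read b: q0→q0)   ← first repeat (q0 seen earlier)
  step 2: q0  (read b: q0→q0)
  step 3: q0  (read b: q0→q0)
  step 4: q0  (read b: q0→q0)
  step 5: q0  (read a: q0→q0)
  step 6: q0  (read a: q0→q0)

So i = 0, j = 1, giving x = w[0:0] = ε, y = w[0:1] = b, z = w[1:6] = bbbaa.
Check: |xy| = 1 ≤ 3 and |y| = 1 ≥ 1. Reading y takes M from q0 back to q0, so every xyⁱz is accepted.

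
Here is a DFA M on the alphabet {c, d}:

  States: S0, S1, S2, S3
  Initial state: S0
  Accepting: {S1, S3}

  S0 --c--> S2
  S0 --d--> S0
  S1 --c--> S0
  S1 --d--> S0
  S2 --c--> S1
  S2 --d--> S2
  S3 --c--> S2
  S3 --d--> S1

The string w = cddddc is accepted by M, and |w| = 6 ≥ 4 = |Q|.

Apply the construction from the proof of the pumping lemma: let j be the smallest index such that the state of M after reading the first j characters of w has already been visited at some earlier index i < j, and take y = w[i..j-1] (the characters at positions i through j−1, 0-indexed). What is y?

State sequence: S0 -c-> S2 -d-> S2 -d-> S2 -d-> S2 -d-> S2 -c-> S1
First repeat at step 2: S2 was already visited.

So i = 1, j = 2, giving x = w[0:1] = c, y = w[1:2] = d, z = w[2:6] = dddc.
Check: |xy| = 2 ≤ 4 and |y| = 1 ≥ 1. Reading y takes M from S2 back to S2, so every xyⁱz is accepted.

d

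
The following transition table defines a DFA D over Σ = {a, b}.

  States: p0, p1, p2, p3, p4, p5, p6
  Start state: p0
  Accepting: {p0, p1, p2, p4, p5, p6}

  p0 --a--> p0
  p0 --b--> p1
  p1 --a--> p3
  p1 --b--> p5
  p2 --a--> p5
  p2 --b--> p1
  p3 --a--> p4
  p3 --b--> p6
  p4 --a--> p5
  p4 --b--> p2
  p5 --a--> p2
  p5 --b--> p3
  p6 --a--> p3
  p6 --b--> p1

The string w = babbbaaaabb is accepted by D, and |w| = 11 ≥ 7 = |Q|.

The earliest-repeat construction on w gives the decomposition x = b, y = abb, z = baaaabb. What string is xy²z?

babbabbbaaaabb

xy^2z = b·abb·abb·baaaabb = babbabbbaaaabb.
Reading y = abb takes D from p1 back to p1, so after x·y·y the machine is still in p1, and z then leads to the accepting state p6. Hence babbabbbaaaabb ∈ L(D).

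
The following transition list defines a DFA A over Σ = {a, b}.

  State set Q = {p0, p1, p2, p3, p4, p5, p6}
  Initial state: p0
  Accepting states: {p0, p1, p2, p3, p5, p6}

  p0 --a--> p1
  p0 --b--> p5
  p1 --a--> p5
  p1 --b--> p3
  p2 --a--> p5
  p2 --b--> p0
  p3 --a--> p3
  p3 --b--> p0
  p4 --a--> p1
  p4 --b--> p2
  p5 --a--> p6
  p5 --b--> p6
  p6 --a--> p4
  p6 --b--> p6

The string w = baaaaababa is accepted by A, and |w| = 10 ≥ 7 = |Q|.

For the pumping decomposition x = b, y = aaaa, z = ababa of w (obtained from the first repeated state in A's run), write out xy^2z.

xy^2z = b·aaaa·aaaa·ababa = baaaaaaaaababa.
Reading y = aaaa takes A from p5 back to p5, so after x·y·y the machine is still in p5, and z then leads to the accepting state p5. Hence baaaaaaaaababa ∈ L(A).

baaaaaaaaababa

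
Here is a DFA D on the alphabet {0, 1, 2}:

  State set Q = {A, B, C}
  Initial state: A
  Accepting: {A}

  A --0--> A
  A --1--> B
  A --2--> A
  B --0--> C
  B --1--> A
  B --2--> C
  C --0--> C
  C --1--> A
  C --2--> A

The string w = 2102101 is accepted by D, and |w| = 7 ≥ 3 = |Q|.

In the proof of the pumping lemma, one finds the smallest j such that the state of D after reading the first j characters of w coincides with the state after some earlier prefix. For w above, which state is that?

A

Run of D on w = 2 1 0 2 1 0 1:
  step 0: A  (start)
  step 1: A  (read 2: A→A)   ← first repeat (A seen earlier)
  step 2: B  (read 1: A→B)
  step 3: C  (read 0: B→C)
  step 4: A  (read 2: C→A)
  step 5: B  (read 1: A→B)
  step 6: C  (read 0: B→C)
  step 7: A  (read 1: C→A)

The earliest repeat is at step j = 1: D is in A, which it already visited at step i = 0.
Pumping length from the standard proof: p = 3 (the number of states). The repeated state found above gives |xy| = j ≤ 3 and |y| = j − i ≥ 1.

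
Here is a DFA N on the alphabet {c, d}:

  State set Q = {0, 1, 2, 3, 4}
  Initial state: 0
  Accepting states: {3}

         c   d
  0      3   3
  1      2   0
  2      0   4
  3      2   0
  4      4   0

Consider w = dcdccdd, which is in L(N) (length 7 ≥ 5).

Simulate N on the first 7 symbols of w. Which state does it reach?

State sequence: 0 -d-> 3 -c-> 2 -d-> 4 -c-> 4 -c-> 4 -d-> 0 -d-> 3

After reading 7 characters, N is in state 3.

3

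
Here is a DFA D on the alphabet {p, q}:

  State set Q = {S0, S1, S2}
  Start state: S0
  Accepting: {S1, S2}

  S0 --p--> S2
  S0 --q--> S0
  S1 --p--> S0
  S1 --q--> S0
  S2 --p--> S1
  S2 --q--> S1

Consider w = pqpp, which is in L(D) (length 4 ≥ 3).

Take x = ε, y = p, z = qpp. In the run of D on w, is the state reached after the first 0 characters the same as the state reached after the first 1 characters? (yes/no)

State sequence: S0 -p-> S2

After x (step 0): S0. After xy (step 1): S2.
They differ (S0 ≠ S2), so y is not a cycle from the state after x; this split is not the one the pumping-lemma construction produces, and pumping y need not keep the string in L(D).

no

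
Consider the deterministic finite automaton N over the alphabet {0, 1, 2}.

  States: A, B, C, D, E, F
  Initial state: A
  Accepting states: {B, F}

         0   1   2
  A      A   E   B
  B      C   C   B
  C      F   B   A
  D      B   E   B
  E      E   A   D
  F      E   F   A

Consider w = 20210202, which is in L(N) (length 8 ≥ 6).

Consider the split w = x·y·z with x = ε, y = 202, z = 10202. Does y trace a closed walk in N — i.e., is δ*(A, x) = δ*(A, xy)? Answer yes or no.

yes

Run of N on the first 3 characters of w = 2 0 2:
  step 0: A  (start)
  step 1: B  (read 2: A→B)
  step 2: C  (read 0: B→C)
  step 3: A  (read 2: C→A)

After x (step 0): A. After xy (step 3): A.
They match, so y = 202 drives N around a cycle from A back to itself; pumping y any number of times keeps N in A before reading z, and xyⁱz ∈ L(N) for every i ≥ 0.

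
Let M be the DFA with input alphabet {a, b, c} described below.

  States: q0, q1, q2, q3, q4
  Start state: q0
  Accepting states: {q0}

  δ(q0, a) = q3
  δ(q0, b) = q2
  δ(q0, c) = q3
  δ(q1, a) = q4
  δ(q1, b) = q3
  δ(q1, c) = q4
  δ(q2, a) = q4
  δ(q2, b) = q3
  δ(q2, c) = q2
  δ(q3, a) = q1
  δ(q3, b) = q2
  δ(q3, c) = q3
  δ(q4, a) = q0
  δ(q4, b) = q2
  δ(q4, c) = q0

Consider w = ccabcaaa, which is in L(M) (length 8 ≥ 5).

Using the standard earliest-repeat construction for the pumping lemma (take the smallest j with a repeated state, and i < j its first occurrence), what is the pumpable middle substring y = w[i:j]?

Run of M on w = c c a b c a a a:
  step 0: q0  (start)
  step 1: q3  (read c: q0→q3)
  step 2: q3  (read c: q3→q3)   ← first repeat (q3 seen earlier)
  step 3: q1  (read a: q3→q1)
  step 4: q3  (read b: q1→q3)
  step 5: q3  (read c: q3→q3)
  step 6: q1  (read a: q3→q1)
  step 7: q4  (read a: q1→q4)
  step 8: q0  (read a: q4→q0)

So i = 1, j = 2, giving x = w[0:1] = c, y = w[1:2] = c, z = w[2:8] = abcaaa.
Check: |xy| = 2 ≤ 5 and |y| = 1 ≥ 1. Reading y takes M from q3 back to q3, so every xyⁱz is accepted.

c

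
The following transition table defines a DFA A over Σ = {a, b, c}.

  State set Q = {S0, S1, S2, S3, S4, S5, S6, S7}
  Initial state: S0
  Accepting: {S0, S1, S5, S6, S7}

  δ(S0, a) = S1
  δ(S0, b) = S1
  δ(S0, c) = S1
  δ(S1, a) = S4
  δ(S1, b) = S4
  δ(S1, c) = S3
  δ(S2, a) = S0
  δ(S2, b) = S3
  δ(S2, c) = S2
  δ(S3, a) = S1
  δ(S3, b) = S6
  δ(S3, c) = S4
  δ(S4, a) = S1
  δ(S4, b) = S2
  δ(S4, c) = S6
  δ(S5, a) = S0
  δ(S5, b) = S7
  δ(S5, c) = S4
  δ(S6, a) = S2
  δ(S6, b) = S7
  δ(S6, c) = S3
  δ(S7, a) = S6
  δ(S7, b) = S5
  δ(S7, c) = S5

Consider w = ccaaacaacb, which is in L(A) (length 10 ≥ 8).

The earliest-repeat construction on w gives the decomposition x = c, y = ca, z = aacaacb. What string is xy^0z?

caacaacb

xy⁰z = xz = c·aacaacb = caacaacb.
Reading y = ca takes A from S1 back to S1, so after x the machine is still in S1, and z then leads to the accepting state S7. Hence caacaacb ∈ L(A).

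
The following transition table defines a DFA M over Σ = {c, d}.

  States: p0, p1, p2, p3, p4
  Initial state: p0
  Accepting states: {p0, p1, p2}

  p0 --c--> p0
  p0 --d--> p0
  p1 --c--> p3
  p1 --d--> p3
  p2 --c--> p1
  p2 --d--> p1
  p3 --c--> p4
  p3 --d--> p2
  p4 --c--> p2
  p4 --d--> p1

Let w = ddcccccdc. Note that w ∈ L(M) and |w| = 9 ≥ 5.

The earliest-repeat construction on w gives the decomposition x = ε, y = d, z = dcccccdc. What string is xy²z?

dddcccccdc

xy^2z = ε·d·d·dcccccdc = dddcccccdc.
Reading y = d takes M from p0 back to p0, so after x·y·y the machine is still in p0, and z then leads to the accepting state p0. Hence dddcccccdc ∈ L(M).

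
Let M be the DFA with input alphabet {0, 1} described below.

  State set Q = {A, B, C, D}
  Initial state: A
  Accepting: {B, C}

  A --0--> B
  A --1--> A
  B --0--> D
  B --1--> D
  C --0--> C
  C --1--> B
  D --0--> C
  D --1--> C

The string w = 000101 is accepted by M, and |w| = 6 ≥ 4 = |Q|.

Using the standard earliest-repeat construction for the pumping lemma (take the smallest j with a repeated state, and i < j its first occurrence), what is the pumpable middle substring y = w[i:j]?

001

Run of M on w = 0 0 0 1 0 1:
  step 0: A  (start)
  step 1: B  (read 0: A→B)
  step 2: D  (read 0: B→D)
  step 3: C  (read 0: D→C)
  step 4: B  (read 1: C→B)   ← first repeat (B seen earlier)
  step 5: D  (read 0: B→D)
  step 6: C  (read 1: D→C)

So i = 1, j = 4, giving x = w[0:1] = 0, y = w[1:4] = 001, z = w[4:6] = 01.
Check: |xy| = 4 ≤ 4 and |y| = 3 ≥ 1. Reading y takes M from B back to B, so every xyⁱz is accepted.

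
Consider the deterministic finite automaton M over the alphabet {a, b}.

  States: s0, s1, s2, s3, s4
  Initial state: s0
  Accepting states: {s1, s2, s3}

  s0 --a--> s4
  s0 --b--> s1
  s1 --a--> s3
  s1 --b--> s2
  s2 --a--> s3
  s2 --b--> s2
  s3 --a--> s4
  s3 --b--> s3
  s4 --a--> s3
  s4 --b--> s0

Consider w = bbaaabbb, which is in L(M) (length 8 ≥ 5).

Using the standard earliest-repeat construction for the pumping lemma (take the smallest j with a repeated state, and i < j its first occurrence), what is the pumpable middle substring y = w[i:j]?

aa

State sequence: s0 -b-> s1 -b-> s2 -a-> s3 -a-> s4 -a-> s3 -b-> s3 -b-> s3 -b-> s3
First repeat at step 5: s3 was already visited.

So i = 3, j = 5, giving x = w[0:3] = bba, y = w[3:5] = aa, z = w[5:8] = bbb.
Check: |xy| = 5 ≤ 5 and |y| = 2 ≥ 1. Reading y takes M from s3 back to s3, so every xyⁱz is accepted.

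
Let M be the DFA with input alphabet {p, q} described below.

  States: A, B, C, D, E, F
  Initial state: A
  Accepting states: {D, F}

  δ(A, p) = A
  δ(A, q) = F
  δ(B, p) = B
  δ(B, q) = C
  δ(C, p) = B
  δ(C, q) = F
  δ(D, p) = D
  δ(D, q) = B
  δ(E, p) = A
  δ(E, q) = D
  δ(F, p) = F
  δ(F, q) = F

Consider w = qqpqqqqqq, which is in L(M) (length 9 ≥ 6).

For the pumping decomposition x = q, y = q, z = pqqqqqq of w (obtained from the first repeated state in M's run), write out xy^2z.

xy^2z = q·q·q·pqqqqqq = qqqpqqqqqq.
Reading y = q takes M from F back to F, so after x·y·y the machine is still in F, and z then leads to the accepting state F. Hence qqqpqqqqqq ∈ L(M).

qqqpqqqqqq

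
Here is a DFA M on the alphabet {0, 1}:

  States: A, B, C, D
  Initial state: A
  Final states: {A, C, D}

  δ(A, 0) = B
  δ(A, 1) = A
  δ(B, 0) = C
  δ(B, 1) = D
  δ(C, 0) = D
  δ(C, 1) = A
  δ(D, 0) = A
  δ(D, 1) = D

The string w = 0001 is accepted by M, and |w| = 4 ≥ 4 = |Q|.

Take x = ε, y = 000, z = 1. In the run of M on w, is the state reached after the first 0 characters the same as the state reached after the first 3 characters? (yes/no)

State sequence: A -0-> B -0-> C -0-> D

After x (step 0): A. After xy (step 3): D.
They differ (A ≠ D), so y is not a cycle from the state after x; this split is not the one the pumping-lemma construction produces, and pumping y need not keep the string in L(M).

no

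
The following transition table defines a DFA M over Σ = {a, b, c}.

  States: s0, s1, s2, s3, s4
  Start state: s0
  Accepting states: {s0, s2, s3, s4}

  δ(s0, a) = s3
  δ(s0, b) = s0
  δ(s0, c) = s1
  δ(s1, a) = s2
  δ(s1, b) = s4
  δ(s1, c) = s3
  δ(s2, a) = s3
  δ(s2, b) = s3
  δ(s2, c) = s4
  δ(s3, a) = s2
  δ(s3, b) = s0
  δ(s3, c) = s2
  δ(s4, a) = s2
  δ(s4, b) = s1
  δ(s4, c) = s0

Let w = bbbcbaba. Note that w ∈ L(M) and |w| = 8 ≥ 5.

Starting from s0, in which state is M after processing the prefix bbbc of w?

s1

State sequence: s0 -b-> s0 -b-> s0 -b-> s0 -c-> s1

After reading 4 characters, M is in state s1.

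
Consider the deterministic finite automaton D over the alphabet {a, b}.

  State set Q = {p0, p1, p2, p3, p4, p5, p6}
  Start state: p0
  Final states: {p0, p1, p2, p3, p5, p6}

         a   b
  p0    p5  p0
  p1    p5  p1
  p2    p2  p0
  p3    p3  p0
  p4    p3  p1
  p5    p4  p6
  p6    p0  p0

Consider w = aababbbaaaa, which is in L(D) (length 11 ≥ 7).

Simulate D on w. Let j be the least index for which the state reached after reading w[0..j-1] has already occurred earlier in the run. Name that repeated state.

p5

State sequence: p0 -a-> p5 -a-> p4 -b-> p1 -a-> p5 -b-> p6 -b-> p0 -b-> p0 -a-> p5 -a-> p4 -a-> p3 -a-> p3
First repeat at step 4: p5 was already visited.

The earliest repeat is at step j = 4: D is in p5, which it already visited at step i = 1.
The DFA has 7 states, so the proof of the pumping lemma guarantees a repeated state among the first 7+1 visited; the segment between the two visits is the pumpable y.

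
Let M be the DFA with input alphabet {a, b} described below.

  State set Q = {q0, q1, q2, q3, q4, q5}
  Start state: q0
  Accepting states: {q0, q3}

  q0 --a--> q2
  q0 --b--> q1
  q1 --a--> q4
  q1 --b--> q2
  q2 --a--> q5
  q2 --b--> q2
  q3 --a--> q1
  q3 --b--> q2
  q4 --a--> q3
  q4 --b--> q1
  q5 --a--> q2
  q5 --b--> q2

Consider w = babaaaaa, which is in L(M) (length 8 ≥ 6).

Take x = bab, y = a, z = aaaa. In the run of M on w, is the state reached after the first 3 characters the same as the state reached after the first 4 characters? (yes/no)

State sequence: q0 -b-> q1 -a-> q4 -b-> q1 -a-> q4

After x (step 3): q1. After xy (step 4): q4.
They differ (q1 ≠ q4), so y is not a cycle from the state after x; this split is not the one the pumping-lemma construction produces, and pumping y need not keep the string in L(M).

no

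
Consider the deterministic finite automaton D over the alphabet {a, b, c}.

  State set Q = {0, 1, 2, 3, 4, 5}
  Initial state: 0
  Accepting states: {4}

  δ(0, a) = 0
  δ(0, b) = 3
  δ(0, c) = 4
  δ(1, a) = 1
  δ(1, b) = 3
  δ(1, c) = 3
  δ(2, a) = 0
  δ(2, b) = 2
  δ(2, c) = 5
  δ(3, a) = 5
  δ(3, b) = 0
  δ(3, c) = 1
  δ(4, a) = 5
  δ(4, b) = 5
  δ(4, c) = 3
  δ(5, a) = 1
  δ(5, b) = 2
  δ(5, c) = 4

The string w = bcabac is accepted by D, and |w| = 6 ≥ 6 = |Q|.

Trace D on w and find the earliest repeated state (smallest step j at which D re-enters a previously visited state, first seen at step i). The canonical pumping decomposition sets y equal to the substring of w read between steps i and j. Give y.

State sequence: 0 -b-> 3 -c-> 1 -a-> 1 -b-> 3 -a-> 5 -c-> 4
First repeat at step 3: 1 was already visited.

So i = 2, j = 3, giving x = w[0:2] = bc, y = w[2:3] = a, z = w[3:6] = bac.
Check: |xy| = 3 ≤ 6 and |y| = 1 ≥ 1. Reading y takes D from 1 back to 1, so every xyⁱz is accepted.

a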